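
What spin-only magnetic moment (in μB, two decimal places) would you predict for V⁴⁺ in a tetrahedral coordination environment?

1.73 μB

V is in group 5, so V⁴⁺ is d¹ (5 − 4 = 1).
Tetrahedral fields are weak (Δₜ ≈ 4/9 Δₒ), so electrons fill high-spin.
Configuration: e¹ t₂⁰ → 1 unpaired electron.
μ(spin-only) = √[1(1+2)] = √3 ≈ 1.73 μB.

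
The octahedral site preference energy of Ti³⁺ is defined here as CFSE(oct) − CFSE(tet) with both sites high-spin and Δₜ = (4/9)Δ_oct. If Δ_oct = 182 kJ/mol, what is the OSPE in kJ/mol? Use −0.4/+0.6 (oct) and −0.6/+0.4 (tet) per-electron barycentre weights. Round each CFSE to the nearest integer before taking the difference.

-24

Group 4 minus oxidation state +3 gives a d¹ configuration for Ti³⁺.
Octahedral high-spin t₂g¹ eg⁰: CFSE = -0.4 × 182 = -73 kJ/mol.
Tetrahedral: e¹ t₂⁰, CFSE = 1(−0.6) + 0(+0.4) = -0.6Δₜ = -0.6 × (4/9) × 182 = -49 kJ/mol.
OSPE = -73 − (-49) = -24 kJ/mol.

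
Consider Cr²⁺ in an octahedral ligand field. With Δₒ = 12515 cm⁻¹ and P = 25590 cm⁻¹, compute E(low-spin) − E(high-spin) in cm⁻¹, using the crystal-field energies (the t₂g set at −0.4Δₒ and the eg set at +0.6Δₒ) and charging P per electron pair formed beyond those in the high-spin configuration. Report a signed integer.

Cr²⁺: group 6, so d-count = 6 − 2 = 4.
In the high-spin limit (t₂g³ eg¹) the orbital term is -0.6Δₒ = -7509 cm⁻¹, with no excess pairing.
Low-spin: t₂g⁴ eg⁰, orbital CFSE = -1.6Δₒ = -20024 cm⁻¹; plus 1 excess pair × P = +25590 cm⁻¹; total 5566 cm⁻¹.
E(LS) − E(HS) = 5566 − (-7509) = 13075 cm⁻¹.

13075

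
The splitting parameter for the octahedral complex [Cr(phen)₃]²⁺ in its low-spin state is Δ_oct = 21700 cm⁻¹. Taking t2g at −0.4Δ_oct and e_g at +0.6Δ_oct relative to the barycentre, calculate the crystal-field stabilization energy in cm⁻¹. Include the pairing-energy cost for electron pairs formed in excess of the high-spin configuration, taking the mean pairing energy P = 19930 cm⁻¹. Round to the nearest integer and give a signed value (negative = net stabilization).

phen is neutral, so the +2 overall charge sits on Cr: oxidation state +2.
Cr²⁺: group 6, so d-count = 6 − 2 = 4.
Configuration: t2g^4 e_g^0.
Orbital CFSE = 4(-0.4) + 0(0.6) = -1.6Δ_oct = -1.6 × 21700 = -34720 cm⁻¹.
Pairing penalty: 1 pair vs 0 in the high-spin reference → 1 extra × P = 19930 cm⁻¹.
Net CFSE = -34720 + 19930 = -14790 cm⁻¹.

-14790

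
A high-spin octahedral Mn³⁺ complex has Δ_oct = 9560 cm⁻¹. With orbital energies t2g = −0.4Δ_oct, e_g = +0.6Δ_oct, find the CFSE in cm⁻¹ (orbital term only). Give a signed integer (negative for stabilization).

-5736

Group 7 minus oxidation state +3 gives a d⁴ configuration for Mn³⁺.
Configuration: t2g^3 e_g^1.
Orbital CFSE = 3(-0.4) + 1(0.6) = -0.6Δ_oct = -0.6 × 9560 = -5736 cm⁻¹.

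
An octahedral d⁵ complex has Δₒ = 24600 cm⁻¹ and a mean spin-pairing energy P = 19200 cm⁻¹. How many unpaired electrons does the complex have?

Δₒ > P, so pairing is preferred: the ground state is low-spin.
Configuration: t2g^5 e_g^0.
Unpaired electrons: 1.

1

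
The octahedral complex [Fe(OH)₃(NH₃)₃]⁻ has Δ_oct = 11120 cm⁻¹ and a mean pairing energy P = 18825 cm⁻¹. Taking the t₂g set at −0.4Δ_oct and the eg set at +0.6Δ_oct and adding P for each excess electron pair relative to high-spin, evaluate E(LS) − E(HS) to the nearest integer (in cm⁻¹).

15410

Ligand charges: 3×(-1) from OH⁻ and 3×(+0) from NH₃ sum to -3; with overall charge -1, Fe is +2.
Group 8 minus oxidation state +2 gives a d⁶ configuration for Fe²⁺.
High-spin d⁶ fills as t₂g⁴ eg² with CFSE 4(−0.4) + 2(+0.6) = -0.4Δ_oct = -4448 cm⁻¹.
For low-spin the configuration is t₂g⁶ eg⁰: orbital energy -2.4 × 11120 = -26688 cm⁻¹, and 2 additional pairs relative to high-spin add 37650 cm⁻¹, giving 10962 cm⁻¹.
The difference is 10962 − (-4448) = 15410 cm⁻¹, so high-spin lies lower.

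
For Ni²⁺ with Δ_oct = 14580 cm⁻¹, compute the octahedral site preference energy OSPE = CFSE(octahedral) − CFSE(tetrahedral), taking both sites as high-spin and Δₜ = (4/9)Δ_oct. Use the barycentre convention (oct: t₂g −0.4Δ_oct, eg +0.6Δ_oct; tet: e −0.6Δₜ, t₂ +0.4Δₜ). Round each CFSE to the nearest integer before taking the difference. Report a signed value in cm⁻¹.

-12312

Group 10 minus oxidation state +2 gives a d⁸ configuration for Ni²⁺.
Octahedral high-spin t₂g⁶ eg²: CFSE = -1.2 × 14580 = -17496 cm⁻¹.
Tetrahedral e⁴ t₂⁴ gives -0.8Δₜ = -0.8 × (4/9) × 14580 = -5184 cm⁻¹.
Subtracting, OSPE = -17496 − (-5184) = -12312 cm⁻¹.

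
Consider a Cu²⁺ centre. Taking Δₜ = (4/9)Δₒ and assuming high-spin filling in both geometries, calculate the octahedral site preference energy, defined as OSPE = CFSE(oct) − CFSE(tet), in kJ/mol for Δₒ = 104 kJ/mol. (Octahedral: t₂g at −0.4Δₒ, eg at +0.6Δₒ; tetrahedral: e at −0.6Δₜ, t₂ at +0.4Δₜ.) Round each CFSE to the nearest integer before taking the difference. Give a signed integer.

Cu²⁺: group 11, so d-count = 11 − 2 = 9.
In an octahedral site d⁹ (HS) is t₂g⁶ eg³, giving CFSE(oct) = -0.6Δₒ = -62 kJ/mol.
Tetrahedral: e⁴ t₂⁵, CFSE = 4(−0.6) + 5(+0.4) = -0.4Δₜ = -0.4 × (4/9) × 104 = -18 kJ/mol.
Subtracting, OSPE = -62 − (-18) = -44 kJ/mol.

-44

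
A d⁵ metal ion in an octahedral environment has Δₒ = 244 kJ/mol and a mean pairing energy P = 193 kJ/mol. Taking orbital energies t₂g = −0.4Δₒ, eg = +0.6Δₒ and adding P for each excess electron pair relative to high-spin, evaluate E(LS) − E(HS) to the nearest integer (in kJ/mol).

High-spin: t₂g³ eg², CFSE = 0.0Δₒ = 0 kJ/mol.
Low-spin: t₂g⁵ eg⁰, orbital CFSE = -2.0Δₒ = -488 kJ/mol; plus 2 excess pairs × P = +386 kJ/mol; total -102 kJ/mol.
The difference is -102 − (0) = -102 kJ/mol, so low-spin lies lower.

-102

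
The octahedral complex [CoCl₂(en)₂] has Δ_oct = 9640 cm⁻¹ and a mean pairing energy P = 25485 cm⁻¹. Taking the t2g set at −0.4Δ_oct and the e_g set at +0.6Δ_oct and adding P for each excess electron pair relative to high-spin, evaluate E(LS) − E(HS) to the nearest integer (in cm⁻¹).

Ligand charges: 2×(-1) from Cl⁻ and 2×(+0) from en sum to -2; with overall charge +0, Co is +2.
Co is in group 9, so Co²⁺ is d⁷ (9 − 2 = 7).
High-spin: t2g^5 e_g^2, CFSE = -0.8Δ_oct = -7712 cm⁻¹.
Low-spin: t2g^6 e_g^1, orbital CFSE = -1.8Δ_oct = -17352 cm⁻¹; plus 1 excess pair × P = +25485 cm⁻¹; total 8133 cm⁻¹.
E(LS) − E(HS) = 8133 − (-7712) = 15845 cm⁻¹.

15845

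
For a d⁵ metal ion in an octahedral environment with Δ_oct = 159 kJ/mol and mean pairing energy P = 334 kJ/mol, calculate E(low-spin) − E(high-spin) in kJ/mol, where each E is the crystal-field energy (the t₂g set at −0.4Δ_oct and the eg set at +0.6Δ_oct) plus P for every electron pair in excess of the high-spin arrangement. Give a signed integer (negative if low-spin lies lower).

In the high-spin limit (t₂g³ eg²) the orbital term is 0.0Δ_oct = 0 kJ/mol, with no excess pairing.
For low-spin the configuration is t₂g⁵ eg⁰: orbital energy -2.0 × 159 = -318 kJ/mol, and 2 additional pairs relative to high-spin add 668 kJ/mol, giving 350 kJ/mol.
Thus E(LS) − E(HS) = 350 kJ/mol.

350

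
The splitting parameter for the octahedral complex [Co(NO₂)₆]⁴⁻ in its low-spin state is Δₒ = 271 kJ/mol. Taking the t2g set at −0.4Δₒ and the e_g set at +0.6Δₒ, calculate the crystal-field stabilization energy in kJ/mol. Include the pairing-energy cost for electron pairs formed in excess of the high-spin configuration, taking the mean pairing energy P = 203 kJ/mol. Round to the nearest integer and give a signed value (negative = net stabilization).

Each NO₂⁻ contributes -1; 6 × (-1) = -6. With overall charge -4, Co is in the +2 oxidation state.
Co sits in group 9; removing 2 electrons leaves Co²⁺ with 9 − 2 = 7 d electrons.
Electron filling gives t2g^6 e_g^1.
Orbital CFSE = 6(-0.4) + 1(0.6) = -1.8Δₒ = -1.8 × 271 = -488 kJ/mol.
High-spin d⁷ would be t2g^5 e_g^2 with 2 pairs; low-spin has 3, so 1 excess pair costs +1P = +203 kJ/mol.
Overall CFSE = -488 + 203 = -285 kJ/mol.

-285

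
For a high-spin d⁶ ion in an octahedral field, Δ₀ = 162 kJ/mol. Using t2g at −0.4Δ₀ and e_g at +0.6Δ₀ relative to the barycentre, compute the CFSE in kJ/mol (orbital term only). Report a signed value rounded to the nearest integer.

Configuration: t2g^4 e_g^2.
Orbital CFSE = 4(-0.4) + 2(0.6) = -0.4Δ₀ = -0.4 × 162 = -65 kJ/mol.

-65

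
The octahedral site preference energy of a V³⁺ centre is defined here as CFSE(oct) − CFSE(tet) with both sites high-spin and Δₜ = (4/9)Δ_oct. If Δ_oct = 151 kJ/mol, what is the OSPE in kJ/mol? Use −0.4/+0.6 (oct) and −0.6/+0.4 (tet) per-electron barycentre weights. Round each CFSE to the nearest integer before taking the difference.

-40

V is in group 5, so V³⁺ is d² (5 − 3 = 2).
Octahedral high-spin t2g^2 e_g^0: CFSE = -0.8 × 151 = -121 kJ/mol.
Tetrahedral: e^2 t2^0, CFSE = 2(−0.6) + 0(+0.4) = -1.2Δₜ = -1.2 × (4/9) × 151 = -81 kJ/mol.
Subtracting, OSPE = -121 − (-81) = -40 kJ/mol.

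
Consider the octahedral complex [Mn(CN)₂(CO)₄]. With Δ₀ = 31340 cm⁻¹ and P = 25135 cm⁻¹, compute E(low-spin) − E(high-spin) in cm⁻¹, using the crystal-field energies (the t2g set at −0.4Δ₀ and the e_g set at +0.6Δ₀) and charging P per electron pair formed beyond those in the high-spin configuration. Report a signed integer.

Ligand charges: 2×(-1) from CN⁻ and 4×(+0) from CO sum to -2; with overall charge +0, Mn is +2.
Mn is in group 7, so Mn²⁺ is d⁵ (7 − 2 = 5).
In the high-spin limit (t2g^3 e_g^2) the orbital term is 0.0Δ₀ = 0 cm⁻¹, with no excess pairing.
Low-spin t2g^5 e_g^0 gives -2.0Δ₀ = -62680 cm⁻¹, but forming 2 extra pairs costs 2P = 50270 cm⁻¹, so E(LS) = -62680 + 50270 = -12410 cm⁻¹.
E(LS) − E(HS) = -12410 − (0) = -12410 cm⁻¹.

-12410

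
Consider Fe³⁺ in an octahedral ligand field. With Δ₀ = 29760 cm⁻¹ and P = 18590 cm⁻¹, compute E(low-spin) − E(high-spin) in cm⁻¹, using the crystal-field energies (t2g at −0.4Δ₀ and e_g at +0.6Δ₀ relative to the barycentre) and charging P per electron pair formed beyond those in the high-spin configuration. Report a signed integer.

-22340

Fe³⁺: group 8, so d-count = 8 − 3 = 5.
In the high-spin limit (t2g^3 e_g^2) the orbital term is 0.0Δ₀ = 0 cm⁻¹, with no excess pairing.
Low-spin t2g^5 e_g^0 gives -2.0Δ₀ = -59520 cm⁻¹, but forming 2 extra pairs costs 2P = 37180 cm⁻¹, so E(LS) = -59520 + 37180 = -22340 cm⁻¹.
Thus E(LS) − E(HS) = -22340 cm⁻¹.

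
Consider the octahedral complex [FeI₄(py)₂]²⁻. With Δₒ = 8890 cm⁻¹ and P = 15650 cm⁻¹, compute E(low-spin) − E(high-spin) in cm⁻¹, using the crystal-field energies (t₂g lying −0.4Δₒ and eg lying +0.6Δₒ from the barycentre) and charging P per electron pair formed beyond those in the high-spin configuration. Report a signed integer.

13520

Ligand charges: 4×(-1) from I⁻ and 2×(+0) from py sum to -4; with overall charge -2, Fe is +2.
Fe is in group 8, so Fe²⁺ is d⁶ (8 − 2 = 6).
High-spin: t₂g⁴ eg², CFSE = -0.4Δₒ = -3556 cm⁻¹.
For low-spin the configuration is t₂g⁶ eg⁰: orbital energy -2.4 × 8890 = -21336 cm⁻¹, and 2 additional pairs relative to high-spin add 31300 cm⁻¹, giving 9964 cm⁻¹.
E(LS) − E(HS) = 9964 − (-3556) = 13520 cm⁻¹.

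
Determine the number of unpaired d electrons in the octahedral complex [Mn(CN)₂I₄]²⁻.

3

Ligand charges: 2×(-1) from CN⁻ and 4×(-1) from I⁻ sum to -6; with overall charge -2, Mn is +4.
Mn⁴⁺: group 7, so d-count = 7 − 4 = 3.
Configuration: t₂g³ eg⁰, giving 3 unpaired electrons.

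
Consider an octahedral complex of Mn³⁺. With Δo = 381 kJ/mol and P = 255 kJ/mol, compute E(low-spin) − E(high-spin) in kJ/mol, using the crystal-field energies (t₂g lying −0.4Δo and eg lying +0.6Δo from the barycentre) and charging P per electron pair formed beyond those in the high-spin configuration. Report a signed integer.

-126

Mn is in group 7, so Mn³⁺ is d⁴ (7 − 3 = 4).
High-spin: t₂g³ eg¹, CFSE = -0.6Δo = -229 kJ/mol.
Low-spin t₂g⁴ eg⁰ gives -1.6Δo = -610 kJ/mol, but forming 1 extra pair costs 1P = 255 kJ/mol, so E(LS) = -610 + 255 = -355 kJ/mol.
E(LS) − E(HS) = -355 − (-229) = -126 kJ/mol.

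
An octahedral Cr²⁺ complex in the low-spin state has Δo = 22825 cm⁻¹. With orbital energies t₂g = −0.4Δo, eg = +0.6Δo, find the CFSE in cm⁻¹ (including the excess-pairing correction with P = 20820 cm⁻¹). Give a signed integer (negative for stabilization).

-15700

Group 6 minus oxidation state +2 gives a d⁴ configuration for Cr²⁺.
Electron filling gives t₂g⁴ eg⁰.
CFSE(orbital) = 4×(-0.4Δo) + 0×(0.6Δo) = -1.6Δo; with Δo = 22825 cm⁻¹ that is -36520 cm⁻¹.
Pairing penalty: 1 pair vs 0 in the high-spin reference → 1 extra × P = 20820 cm⁻¹.
Overall CFSE = -36520 + 20820 = -15700 cm⁻¹.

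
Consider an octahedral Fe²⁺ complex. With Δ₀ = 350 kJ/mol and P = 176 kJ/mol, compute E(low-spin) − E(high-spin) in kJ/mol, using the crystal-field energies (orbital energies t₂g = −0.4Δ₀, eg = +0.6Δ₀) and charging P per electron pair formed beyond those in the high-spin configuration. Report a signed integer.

Fe²⁺: group 8, so d-count = 8 − 2 = 6.
In the high-spin limit (t₂g⁴ eg²) the orbital term is -0.4Δ₀ = -140 kJ/mol, with no excess pairing.
For low-spin the configuration is t₂g⁶ eg⁰: orbital energy -2.4 × 350 = -840 kJ/mol, and 2 additional pairs relative to high-spin add 352 kJ/mol, giving -488 kJ/mol.
The difference is -488 − (-140) = -348 kJ/mol, so low-spin lies lower.

-348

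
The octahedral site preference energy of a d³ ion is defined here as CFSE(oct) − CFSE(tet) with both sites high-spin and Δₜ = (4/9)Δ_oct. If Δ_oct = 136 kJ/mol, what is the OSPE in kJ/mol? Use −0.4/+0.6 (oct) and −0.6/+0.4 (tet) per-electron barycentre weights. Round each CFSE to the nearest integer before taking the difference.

-115

In an octahedral site d³ (HS) is t2g^3 e_g^0, giving CFSE(oct) = -1.2Δ_oct = -163 kJ/mol.
In a tetrahedral site the filling is e^2 t2^1: CFSE(tet) = -0.8Δₜ = -0.8 × (4/9)(136) = -48 kJ/mol.
OSPE = -163 − (-48) = -115 kJ/mol.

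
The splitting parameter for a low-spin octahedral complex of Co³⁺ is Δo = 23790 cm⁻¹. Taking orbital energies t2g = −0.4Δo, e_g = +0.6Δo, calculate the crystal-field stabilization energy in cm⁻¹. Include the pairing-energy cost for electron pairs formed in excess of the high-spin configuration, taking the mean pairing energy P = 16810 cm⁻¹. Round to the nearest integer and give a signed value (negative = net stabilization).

-23476

Co³⁺: group 9, so d-count = 9 − 3 = 6.
Electron filling gives t2g^6 e_g^0.
Orbital CFSE = 6(-0.4) + 0(0.6) = -2.4Δo = -2.4 × 23790 = -57096 cm⁻¹.
Relative to high-spin t2g^4 e_g^2 (1 paired), the low-spin configuration has 2 additional pairs, contributing +2 × 16810 = +33620 cm⁻¹.
Net CFSE = -57096 + 33620 = -23476 cm⁻¹.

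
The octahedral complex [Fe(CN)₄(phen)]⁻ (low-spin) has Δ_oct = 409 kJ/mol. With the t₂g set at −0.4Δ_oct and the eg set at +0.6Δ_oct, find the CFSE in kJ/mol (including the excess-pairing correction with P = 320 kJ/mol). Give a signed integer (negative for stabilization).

-178

Ligand charges: 4×(-1) from CN⁻ and 1×(+0) from phen sum to -4; with overall charge -1, Fe is +3.
Fe is in group 8, so Fe³⁺ is d⁵ (8 − 3 = 5).
Electron filling gives t₂g⁵ eg⁰.
CFSE(orbital) = 5×(-0.4Δ_oct) + 0×(0.6Δ_oct) = -2.0Δ_oct; with Δ_oct = 409 kJ/mol that is -818 kJ/mol.
Pairing penalty: 2 pairs vs 0 in the high-spin reference → 2 extra × P = 640 kJ/mol.
Net CFSE = -818 + 640 = -178 kJ/mol.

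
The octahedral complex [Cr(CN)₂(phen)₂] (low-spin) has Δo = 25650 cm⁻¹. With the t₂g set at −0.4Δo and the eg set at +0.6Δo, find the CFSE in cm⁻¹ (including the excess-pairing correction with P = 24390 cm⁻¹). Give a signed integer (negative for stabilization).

-16650

Ligand charges: 2×(-1) from CN⁻ and 2×(+0) from phen sum to -2; with overall charge +0, Cr is +2.
Cr is in group 6, so Cr²⁺ is d⁴ (6 − 2 = 4).
The d⁴ electrons fill as t₂g⁴ eg⁰.
Orbital CFSE = 4(-0.4) + 0(0.6) = -1.6Δo = -1.6 × 25650 = -41040 cm⁻¹.
High-spin d⁴ would be t₂g³ eg¹ with 0 pairs; low-spin has 1, so 1 excess pair costs +1P = +24390 cm⁻¹.
Net CFSE = -41040 + 24390 = -16650 cm⁻¹.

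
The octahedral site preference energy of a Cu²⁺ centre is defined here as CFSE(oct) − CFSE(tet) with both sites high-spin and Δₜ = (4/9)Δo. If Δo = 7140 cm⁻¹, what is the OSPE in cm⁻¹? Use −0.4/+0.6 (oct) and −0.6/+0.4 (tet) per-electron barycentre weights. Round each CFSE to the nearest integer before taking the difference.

Cu is in group 11, so Cu²⁺ is d⁹ (11 − 2 = 9).
Octahedral (high-spin): t₂g⁶ eg³, CFSE = 6(−0.4) + 3(+0.6) = -0.6Δo = -0.6 × 7140 = -4284 cm⁻¹.
Tetrahedral: e⁴ t₂⁵, CFSE = 4(−0.6) + 5(+0.4) = -0.4Δₜ = -0.4 × (4/9) × 7140 = -1269 cm⁻¹.
OSPE = -4284 − (-1269) = -3015 cm⁻¹.

-3015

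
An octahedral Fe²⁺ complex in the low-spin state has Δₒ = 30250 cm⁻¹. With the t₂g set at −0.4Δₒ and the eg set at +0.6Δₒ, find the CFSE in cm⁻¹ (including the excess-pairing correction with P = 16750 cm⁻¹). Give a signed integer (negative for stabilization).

-39100

Fe is in group 8, so Fe²⁺ is d⁶ (8 − 2 = 6).
The d⁶ electrons fill as t₂g⁶ eg⁰.
The orbital stabilization is -2.4Δₒ = -2.4 × 30250 = -72600 cm⁻¹.
Pairing penalty: 3 pairs vs 1 in the high-spin reference → 2 extra × P = 33500 cm⁻¹.
Combining: -72600 + 33500 = -39100 cm⁻¹.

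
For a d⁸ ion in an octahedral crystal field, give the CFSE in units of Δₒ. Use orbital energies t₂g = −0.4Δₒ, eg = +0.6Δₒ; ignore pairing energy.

-1.2 Δₒ

Configuration: t₂g⁶ eg².
CFSE = 6(-0.4Δₒ) + 2(0.6Δₒ) = -2.4Δₒ + 1.2Δₒ = -1.2Δₒ.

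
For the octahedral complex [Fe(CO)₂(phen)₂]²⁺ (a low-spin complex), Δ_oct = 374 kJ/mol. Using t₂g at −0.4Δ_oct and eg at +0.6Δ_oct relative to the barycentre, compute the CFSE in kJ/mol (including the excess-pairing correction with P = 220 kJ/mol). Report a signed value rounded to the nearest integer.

Ligand charges: 2×(+0) from CO and 2×(+0) from phen sum to +0; with overall charge +2, Fe is +2.
Fe sits in group 8; removing 2 electrons leaves Fe²⁺ with 8 − 2 = 6 d electrons.
The d⁶ electrons fill as t₂g⁶ eg⁰.
CFSE(orbital) = 6×(-0.4Δ_oct) + 0×(0.6Δ_oct) = -2.4Δ_oct; with Δ_oct = 374 kJ/mol that is -898 kJ/mol.
Relative to high-spin t₂g⁴ eg² (1 paired), the low-spin configuration has 2 additional pairs, contributing +2 × 220 = +440 kJ/mol.
Combining: -898 + 440 = -458 kJ/mol.

-458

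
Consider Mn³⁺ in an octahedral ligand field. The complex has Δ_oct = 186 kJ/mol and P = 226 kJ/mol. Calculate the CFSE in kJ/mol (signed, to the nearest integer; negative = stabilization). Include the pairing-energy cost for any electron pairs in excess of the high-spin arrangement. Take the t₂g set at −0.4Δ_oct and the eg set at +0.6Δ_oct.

Mn³⁺: group 7, so d-count = 7 − 3 = 4.
Since Δ_oct = 186 kJ/mol < P = 226 kJ/mol, the complex adopts the high-spin configuration.
Configuration: t₂g³ eg¹.
Orbital CFSE = -0.6Δ_oct = -0.6 × 186 = -112 kJ/mol.
High-spin has no excess pairs, so no pairing correction applies.

-112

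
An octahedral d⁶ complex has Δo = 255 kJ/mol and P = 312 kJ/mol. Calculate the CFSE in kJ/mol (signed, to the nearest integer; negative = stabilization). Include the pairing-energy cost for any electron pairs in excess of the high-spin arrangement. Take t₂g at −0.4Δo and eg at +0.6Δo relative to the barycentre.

Since Δo = 255 kJ/mol < P = 312 kJ/mol, the complex adopts the high-spin configuration.
That gives t₂g⁴ eg².
Orbital CFSE = -0.4Δo = -0.4 × 255 = -102 kJ/mol.
High-spin has no excess pairs, so no pairing correction applies.

-102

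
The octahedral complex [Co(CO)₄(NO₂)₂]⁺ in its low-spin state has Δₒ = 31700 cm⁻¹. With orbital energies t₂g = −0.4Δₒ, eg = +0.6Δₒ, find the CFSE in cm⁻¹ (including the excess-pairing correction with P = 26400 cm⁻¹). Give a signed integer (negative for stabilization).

-23280

Ligand charges: 4×(+0) from CO and 2×(-1) from NO₂⁻ sum to -2; with overall charge +1, Co is +3.
Co is in group 9, so Co³⁺ is d⁶ (9 − 3 = 6).
Configuration: t₂g⁶ eg⁰.
The orbital stabilization is -2.4Δₒ = -2.4 × 31700 = -76080 cm⁻¹.
Pairing penalty: 3 pairs vs 1 in the high-spin reference → 2 extra × P = 52800 cm⁻¹.
Combining: -76080 + 52800 = -23280 cm⁻¹.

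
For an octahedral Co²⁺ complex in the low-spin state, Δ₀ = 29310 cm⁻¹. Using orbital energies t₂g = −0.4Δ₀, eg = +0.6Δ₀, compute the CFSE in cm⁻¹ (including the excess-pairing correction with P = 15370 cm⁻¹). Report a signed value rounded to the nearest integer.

-37388

Co is in group 9, so Co²⁺ is d⁷ (9 − 2 = 7).
Configuration: t₂g⁶ eg¹.
Orbital CFSE = 6(-0.4) + 1(0.6) = -1.8Δ₀ = -1.8 × 29310 = -52758 cm⁻¹.
Relative to high-spin t₂g⁵ eg² (2 paired), the low-spin configuration has 1 additional pair, contributing +1 × 15370 = +15370 cm⁻¹.
Combining: -52758 + 15370 = -37388 cm⁻¹.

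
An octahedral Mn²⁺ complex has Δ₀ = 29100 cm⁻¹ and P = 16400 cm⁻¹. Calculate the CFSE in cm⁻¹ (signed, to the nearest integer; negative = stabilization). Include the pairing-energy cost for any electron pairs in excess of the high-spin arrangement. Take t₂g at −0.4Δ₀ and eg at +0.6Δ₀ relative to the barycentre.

Mn sits in group 7; removing 2 electrons leaves Mn²⁺ with 7 − 2 = 5 d electrons.
Here Δ₀ > P (29100 > 16400), so the low-spin state is favoured.
Filling d⁵ accordingly: t₂g⁵ eg⁰.
Orbital CFSE = -2.0Δ₀ = -2.0 × 29100 = -58200 cm⁻¹.
Excess pairs vs high-spin: 2 − 0 = 2; pairing cost = +32800 cm⁻¹.
Net CFSE = -58200 + 32800 = -25400 cm⁻¹.

-25400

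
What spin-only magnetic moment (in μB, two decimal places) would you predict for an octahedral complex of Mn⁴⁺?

3.87 μB

Group 7 minus oxidation state +4 gives a d³ configuration for Mn⁴⁺.
Configuration: t₂g³ eg⁰ → 3 unpaired electrons.
μ(spin-only) = √[3(3+2)] = √15 ≈ 3.87 μB.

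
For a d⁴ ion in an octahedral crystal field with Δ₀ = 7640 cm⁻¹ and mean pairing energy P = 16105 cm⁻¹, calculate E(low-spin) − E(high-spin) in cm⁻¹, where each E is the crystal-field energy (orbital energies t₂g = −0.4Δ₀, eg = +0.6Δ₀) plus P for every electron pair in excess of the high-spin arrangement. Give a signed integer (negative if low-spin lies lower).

8465

High-spin d⁴ fills as t₂g³ eg¹ with CFSE 3(−0.4) + 1(+0.6) = -0.6Δ₀ = -4584 cm⁻¹.
Low-spin t₂g⁴ eg⁰ gives -1.6Δ₀ = -12224 cm⁻¹, but forming 1 extra pair costs 1P = 16105 cm⁻¹, so E(LS) = -12224 + 16105 = 3881 cm⁻¹.
E(LS) − E(HS) = 3881 − (-4584) = 8465 cm⁻¹.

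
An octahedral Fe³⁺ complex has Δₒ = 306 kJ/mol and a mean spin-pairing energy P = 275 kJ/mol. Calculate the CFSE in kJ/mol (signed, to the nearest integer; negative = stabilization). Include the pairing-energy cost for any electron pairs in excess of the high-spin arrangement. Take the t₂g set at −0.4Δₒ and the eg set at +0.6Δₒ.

Fe sits in group 8; removing 3 electrons leaves Fe³⁺ with 8 − 3 = 5 d electrons.
Here Δₒ > P (306 > 275), so the low-spin state is favoured.
Configuration: t₂g⁵ eg⁰.
Orbital CFSE = -2.0Δₒ = -2.0 × 306 = -612 kJ/mol.
Excess pairs vs high-spin: 2 − 0 = 2; pairing cost = +550 kJ/mol.
Net CFSE = -612 + 550 = -62 kJ/mol.

-62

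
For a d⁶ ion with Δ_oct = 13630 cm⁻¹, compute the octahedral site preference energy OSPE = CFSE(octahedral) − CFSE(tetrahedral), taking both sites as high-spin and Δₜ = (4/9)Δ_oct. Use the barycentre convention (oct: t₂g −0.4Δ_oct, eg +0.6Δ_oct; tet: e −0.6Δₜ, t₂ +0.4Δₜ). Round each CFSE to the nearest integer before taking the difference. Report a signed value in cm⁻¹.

In an octahedral site d⁶ (HS) is t₂g⁴ eg², giving CFSE(oct) = -0.4Δ_oct = -5452 cm⁻¹.
Tetrahedral e³ t₂³ gives -0.6Δₜ = -0.6 × (4/9) × 13630 = -3635 cm⁻¹.
OSPE = CFSE(oct) − CFSE(tet) = -5452 − (-3635) = -1817 cm⁻¹.

-1817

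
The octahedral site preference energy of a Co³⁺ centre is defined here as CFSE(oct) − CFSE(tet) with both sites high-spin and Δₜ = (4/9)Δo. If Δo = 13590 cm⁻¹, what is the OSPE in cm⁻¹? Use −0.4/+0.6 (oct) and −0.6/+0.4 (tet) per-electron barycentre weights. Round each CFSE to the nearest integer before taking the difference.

-1812

Co sits in group 9; removing 3 electrons leaves Co³⁺ with 9 − 3 = 6 d electrons.
In an octahedral site d⁶ (HS) is t₂g⁴ eg², giving CFSE(oct) = -0.4Δo = -5436 cm⁻¹.
In a tetrahedral site the filling is e³ t₂³: CFSE(tet) = -0.6Δₜ = -0.6 × (4/9)(13590) = -3624 cm⁻¹.
Subtracting, OSPE = -5436 − (-3624) = -1812 cm⁻¹.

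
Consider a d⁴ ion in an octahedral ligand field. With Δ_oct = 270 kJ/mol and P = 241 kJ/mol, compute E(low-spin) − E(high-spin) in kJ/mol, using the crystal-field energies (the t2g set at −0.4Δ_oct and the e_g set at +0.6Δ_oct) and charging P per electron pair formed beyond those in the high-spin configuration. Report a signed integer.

-29

High-spin d⁴ fills as t2g^3 e_g^1 with CFSE 3(−0.4) + 1(+0.6) = -0.6Δ_oct = -162 kJ/mol.
Low-spin t2g^4 e_g^0 gives -1.6Δ_oct = -432 kJ/mol, but forming 1 extra pair costs 1P = 241 kJ/mol, so E(LS) = -432 + 241 = -191 kJ/mol.
E(LS) − E(HS) = -191 − (-162) = -29 kJ/mol.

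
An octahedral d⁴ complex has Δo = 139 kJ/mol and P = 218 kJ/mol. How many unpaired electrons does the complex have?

4

With Δo < P the complex is high-spin.
Filling d⁴ accordingly: t2g^3 e_g^1.
Unpaired electrons: 4.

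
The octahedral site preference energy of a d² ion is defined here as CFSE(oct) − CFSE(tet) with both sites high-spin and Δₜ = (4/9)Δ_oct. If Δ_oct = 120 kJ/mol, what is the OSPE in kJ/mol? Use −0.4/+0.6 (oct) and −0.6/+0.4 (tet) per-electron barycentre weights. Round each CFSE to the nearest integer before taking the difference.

-32

Octahedral high-spin t₂g² eg⁰: CFSE = -0.8 × 120 = -96 kJ/mol.
In a tetrahedral site the filling is e² t₂⁰: CFSE(tet) = -1.2Δₜ = -1.2 × (4/9)(120) = -64 kJ/mol.
Subtracting, OSPE = -96 − (-64) = -32 kJ/mol.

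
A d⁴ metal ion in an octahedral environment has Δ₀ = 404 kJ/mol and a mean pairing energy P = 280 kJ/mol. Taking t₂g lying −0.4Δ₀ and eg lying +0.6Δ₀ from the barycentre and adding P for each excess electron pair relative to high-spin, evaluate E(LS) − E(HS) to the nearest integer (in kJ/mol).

-124

High-spin: t₂g³ eg¹, CFSE = -0.6Δ₀ = -242 kJ/mol.
Low-spin t₂g⁴ eg⁰ gives -1.6Δ₀ = -646 kJ/mol, but forming 1 extra pair costs 1P = 280 kJ/mol, so E(LS) = -646 + 280 = -366 kJ/mol.
E(LS) − E(HS) = -366 − (-242) = -124 kJ/mol.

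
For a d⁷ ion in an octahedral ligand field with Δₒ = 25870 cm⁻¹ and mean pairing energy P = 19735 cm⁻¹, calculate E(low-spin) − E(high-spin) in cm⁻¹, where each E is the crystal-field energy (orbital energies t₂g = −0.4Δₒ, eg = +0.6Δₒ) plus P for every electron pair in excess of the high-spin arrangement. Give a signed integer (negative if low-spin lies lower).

-6135

High-spin: t₂g⁵ eg², CFSE = -0.8Δₒ = -20696 cm⁻¹.
For low-spin the configuration is t₂g⁶ eg¹: orbital energy -1.8 × 25870 = -46566 cm⁻¹, and 1 additional pair relative to high-spin adds 19735 cm⁻¹, giving -26831 cm⁻¹.
The difference is -26831 − (-20696) = -6135 cm⁻¹, so low-spin lies lower.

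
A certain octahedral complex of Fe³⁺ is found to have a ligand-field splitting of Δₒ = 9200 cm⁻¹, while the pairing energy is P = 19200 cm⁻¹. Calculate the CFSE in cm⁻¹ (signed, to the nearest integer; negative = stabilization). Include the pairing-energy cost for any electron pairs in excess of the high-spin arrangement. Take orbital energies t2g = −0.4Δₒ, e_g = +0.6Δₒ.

0

Group 8 minus oxidation state +3 gives a d⁵ configuration for Fe³⁺.
Δₒ < P, so pairing is avoided: the ground state is high-spin.
Filling d⁵ accordingly: t2g^3 e_g^2.
Orbital CFSE = 0.0Δₒ = 0.0 × 9200 = 0 cm⁻¹.
High-spin has no excess pairs, so no pairing correction applies.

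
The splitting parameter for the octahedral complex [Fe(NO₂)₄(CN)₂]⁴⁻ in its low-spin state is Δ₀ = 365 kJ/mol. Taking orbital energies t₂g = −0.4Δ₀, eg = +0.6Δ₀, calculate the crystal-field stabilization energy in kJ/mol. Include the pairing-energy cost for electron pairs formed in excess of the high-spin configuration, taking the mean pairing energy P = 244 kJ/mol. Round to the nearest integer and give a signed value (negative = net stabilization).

Ligand charges: 4×(-1) from NO₂⁻ and 2×(-1) from CN⁻ sum to -6; with overall charge -4, Fe is +2.
Fe²⁺: group 8, so d-count = 8 − 2 = 6.
The d⁶ electrons fill as t₂g⁶ eg⁰.
The orbital stabilization is -2.4Δ₀ = -2.4 × 365 = -876 kJ/mol.
Relative to high-spin t₂g⁴ eg² (1 paired), the low-spin configuration has 2 additional pairs, contributing +2 × 244 = +488 kJ/mol.
Net CFSE = -876 + 488 = -388 kJ/mol.

-388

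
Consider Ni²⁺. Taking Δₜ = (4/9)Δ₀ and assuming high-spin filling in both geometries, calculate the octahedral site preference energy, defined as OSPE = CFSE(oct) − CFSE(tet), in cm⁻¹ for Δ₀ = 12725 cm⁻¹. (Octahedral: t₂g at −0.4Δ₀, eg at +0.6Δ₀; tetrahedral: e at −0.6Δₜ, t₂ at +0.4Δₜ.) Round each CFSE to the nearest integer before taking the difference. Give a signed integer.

Ni²⁺: group 10, so d-count = 10 − 2 = 8.
In an octahedral site d⁸ (HS) is t2g^6 e_g^2, giving CFSE(oct) = -1.2Δ₀ = -15270 cm⁻¹.
In a tetrahedral site the filling is e^4 t2^4: CFSE(tet) = -0.8Δₜ = -0.8 × (4/9)(12725) = -4524 cm⁻¹.
OSPE = CFSE(oct) − CFSE(tet) = -15270 − (-4524) = -10746 cm⁻¹.

-10746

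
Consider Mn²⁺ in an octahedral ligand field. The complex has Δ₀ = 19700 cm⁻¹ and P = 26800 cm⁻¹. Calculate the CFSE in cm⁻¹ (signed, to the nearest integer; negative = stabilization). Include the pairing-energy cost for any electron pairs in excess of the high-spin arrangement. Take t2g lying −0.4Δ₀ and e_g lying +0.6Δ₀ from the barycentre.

Mn²⁺: group 7, so d-count = 7 − 2 = 5.
Δ₀ < P, so pairing is avoided: the ground state is high-spin.
That gives t2g^3 e_g^2.
Orbital CFSE = 0.0Δ₀ = 0.0 × 19700 = 0 cm⁻¹.
High-spin has no excess pairs, so no pairing correction applies.

0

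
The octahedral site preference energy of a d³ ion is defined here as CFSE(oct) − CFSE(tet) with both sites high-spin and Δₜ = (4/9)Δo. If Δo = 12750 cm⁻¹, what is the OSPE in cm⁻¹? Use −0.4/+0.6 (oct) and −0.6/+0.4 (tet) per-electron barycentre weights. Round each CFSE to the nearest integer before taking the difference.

-10767

Octahedral (high-spin): t2g^3 e_g^0, CFSE = 3(−0.4) + 0(+0.6) = -1.2Δo = -1.2 × 12750 = -15300 cm⁻¹.
Tetrahedral: e^2 t2^1, CFSE = 2(−0.6) + 1(+0.4) = -0.8Δₜ = -0.8 × (4/9) × 12750 = -4533 cm⁻¹.
OSPE = -15300 − (-4533) = -10767 cm⁻¹.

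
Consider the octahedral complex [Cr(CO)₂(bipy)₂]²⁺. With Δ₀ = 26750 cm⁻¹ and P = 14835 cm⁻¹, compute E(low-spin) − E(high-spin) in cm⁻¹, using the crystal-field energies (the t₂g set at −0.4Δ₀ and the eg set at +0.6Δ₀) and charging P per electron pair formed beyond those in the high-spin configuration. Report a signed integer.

-11915

Ligand charges: 2×(+0) from CO and 2×(+0) from bipy sum to +0; with overall charge +2, Cr is +2.
Cr sits in group 6; removing 2 electrons leaves Cr²⁺ with 6 − 2 = 4 d electrons.
In the high-spin limit (t₂g³ eg¹) the orbital term is -0.6Δ₀ = -16050 cm⁻¹, with no excess pairing.
For low-spin the configuration is t₂g⁴ eg⁰: orbital energy -1.6 × 26750 = -42800 cm⁻¹, and 1 additional pair relative to high-spin adds 14835 cm⁻¹, giving -27965 cm⁻¹.
Thus E(LS) − E(HS) = -11915 cm⁻¹.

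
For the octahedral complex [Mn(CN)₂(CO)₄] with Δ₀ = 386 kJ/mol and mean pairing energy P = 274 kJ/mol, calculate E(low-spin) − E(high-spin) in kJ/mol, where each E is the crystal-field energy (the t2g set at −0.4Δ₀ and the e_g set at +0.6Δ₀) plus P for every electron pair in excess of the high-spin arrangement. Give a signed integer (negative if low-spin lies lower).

-224

Ligand charges: 2×(-1) from CN⁻ and 4×(+0) from CO sum to -2; with overall charge +0, Mn is +2.
Group 7 minus oxidation state +2 gives a d⁵ configuration for Mn²⁺.
In the high-spin limit (t2g^3 e_g^2) the orbital term is 0.0Δ₀ = 0 kJ/mol, with no excess pairing.
Low-spin: t2g^5 e_g^0, orbital CFSE = -2.0Δ₀ = -772 kJ/mol; plus 2 excess pairs × P = +548 kJ/mol; total -224 kJ/mol.
The difference is -224 − (0) = -224 kJ/mol, so low-spin lies lower.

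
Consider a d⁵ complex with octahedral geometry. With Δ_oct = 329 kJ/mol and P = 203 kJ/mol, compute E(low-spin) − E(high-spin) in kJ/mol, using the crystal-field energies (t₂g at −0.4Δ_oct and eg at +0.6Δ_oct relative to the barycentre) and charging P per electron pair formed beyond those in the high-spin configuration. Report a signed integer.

-252

High-spin d⁵ fills as t₂g³ eg² with CFSE 3(−0.4) + 2(+0.6) = 0.0Δ_oct = 0 kJ/mol.
Low-spin: t₂g⁵ eg⁰, orbital CFSE = -2.0Δ_oct = -658 kJ/mol; plus 2 excess pairs × P = +406 kJ/mol; total -252 kJ/mol.
The difference is -252 − (0) = -252 kJ/mol, so low-spin lies lower.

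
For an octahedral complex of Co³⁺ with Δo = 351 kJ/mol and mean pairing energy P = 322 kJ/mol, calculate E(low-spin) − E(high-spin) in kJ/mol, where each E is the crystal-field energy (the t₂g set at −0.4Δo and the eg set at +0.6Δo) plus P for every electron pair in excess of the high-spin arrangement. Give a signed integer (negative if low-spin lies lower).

Group 9 minus oxidation state +3 gives a d⁶ configuration for Co³⁺.
In the high-spin limit (t₂g⁴ eg²) the orbital term is -0.4Δo = -140 kJ/mol, with no excess pairing.
Low-spin: t₂g⁶ eg⁰, orbital CFSE = -2.4Δo = -842 kJ/mol; plus 2 excess pairs × P = +644 kJ/mol; total -198 kJ/mol.
E(LS) − E(HS) = -198 − (-140) = -58 kJ/mol.

-58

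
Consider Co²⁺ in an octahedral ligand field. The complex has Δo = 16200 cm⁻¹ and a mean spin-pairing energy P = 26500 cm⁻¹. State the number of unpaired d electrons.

3

Co is in group 9, so Co²⁺ is d⁷ (9 − 2 = 7).
Since Δo = 16200 cm⁻¹ < P = 26500 cm⁻¹, the complex adopts the high-spin configuration.
That gives t₂g⁵ eg².
Unpaired electrons: 3.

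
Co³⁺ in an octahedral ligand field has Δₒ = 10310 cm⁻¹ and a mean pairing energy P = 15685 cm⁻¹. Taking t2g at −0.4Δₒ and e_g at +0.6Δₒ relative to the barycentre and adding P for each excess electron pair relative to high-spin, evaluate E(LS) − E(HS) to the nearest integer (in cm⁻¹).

10750

Co sits in group 9; removing 3 electrons leaves Co³⁺ with 9 − 3 = 6 d electrons.
In the high-spin limit (t2g^4 e_g^2) the orbital term is -0.4Δₒ = -4124 cm⁻¹, with no excess pairing.
For low-spin the configuration is t2g^6 e_g^0: orbital energy -2.4 × 10310 = -24744 cm⁻¹, and 2 additional pairs relative to high-spin add 31370 cm⁻¹, giving 6626 cm⁻¹.
E(LS) − E(HS) = 6626 − (-4124) = 10750 cm⁻¹.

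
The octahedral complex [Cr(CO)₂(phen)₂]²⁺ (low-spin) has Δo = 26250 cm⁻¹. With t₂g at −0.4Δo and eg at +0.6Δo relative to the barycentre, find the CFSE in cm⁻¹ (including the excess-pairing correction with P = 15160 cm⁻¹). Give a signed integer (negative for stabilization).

Ligand charges: 2×(+0) from CO and 2×(+0) from phen sum to +0; with overall charge +2, Cr is +2.
Group 6 minus oxidation state +2 gives a d⁴ configuration for Cr²⁺.
Configuration: t₂g⁴ eg⁰.
CFSE(orbital) = 4×(-0.4Δo) + 0×(0.6Δo) = -1.6Δo; with Δo = 26250 cm⁻¹ that is -42000 cm⁻¹.
High-spin d⁴ would be t₂g³ eg¹ with 0 pairs; low-spin has 1, so 1 excess pair costs +1P = +15160 cm⁻¹.
Overall CFSE = -42000 + 15160 = -26840 cm⁻¹.

-26840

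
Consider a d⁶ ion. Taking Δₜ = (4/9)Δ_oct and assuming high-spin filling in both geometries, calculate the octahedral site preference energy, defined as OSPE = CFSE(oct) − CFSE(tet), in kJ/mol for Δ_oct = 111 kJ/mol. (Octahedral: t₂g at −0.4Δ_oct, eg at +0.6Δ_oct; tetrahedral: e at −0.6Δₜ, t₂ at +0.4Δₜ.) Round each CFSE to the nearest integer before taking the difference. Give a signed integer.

-14

In an octahedral site d⁶ (HS) is t₂g⁴ eg², giving CFSE(oct) = -0.4Δ_oct = -44 kJ/mol.
In a tetrahedral site the filling is e³ t₂³: CFSE(tet) = -0.6Δₜ = -0.6 × (4/9)(111) = -30 kJ/mol.
OSPE = -44 − (-30) = -14 kJ/mol.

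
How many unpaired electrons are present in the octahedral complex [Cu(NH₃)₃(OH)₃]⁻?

Ligand charges: 3×(+0) from NH₃ and 3×(-1) from OH⁻ sum to -3; with overall charge -1, Cu is +2.
Cu sits in group 11; removing 2 electrons leaves Cu²⁺ with 11 − 2 = 9 d electrons.
Configuration: t₂g⁶ eg³, giving 1 unpaired electron.

1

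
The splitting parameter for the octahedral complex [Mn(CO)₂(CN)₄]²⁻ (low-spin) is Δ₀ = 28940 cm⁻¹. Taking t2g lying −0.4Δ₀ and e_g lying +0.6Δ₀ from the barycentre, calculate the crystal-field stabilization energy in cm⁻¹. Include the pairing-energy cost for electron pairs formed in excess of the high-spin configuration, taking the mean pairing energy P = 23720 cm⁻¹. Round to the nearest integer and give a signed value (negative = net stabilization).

Ligand charges: 2×(+0) from CO and 4×(-1) from CN⁻ sum to -4; with overall charge -2, Mn is +2.
Group 7 minus oxidation state +2 gives a d⁵ configuration for Mn²⁺.
Electron filling gives t2g^5 e_g^0.
The orbital stabilization is -2.0Δ₀ = -2.0 × 28940 = -57880 cm⁻¹.
Relative to high-spin t2g^3 e_g^2 (0 paired), the low-spin configuration has 2 additional pairs, contributing +2 × 23720 = +47440 cm⁻¹.
Net CFSE = -57880 + 47440 = -10440 cm⁻¹.

-10440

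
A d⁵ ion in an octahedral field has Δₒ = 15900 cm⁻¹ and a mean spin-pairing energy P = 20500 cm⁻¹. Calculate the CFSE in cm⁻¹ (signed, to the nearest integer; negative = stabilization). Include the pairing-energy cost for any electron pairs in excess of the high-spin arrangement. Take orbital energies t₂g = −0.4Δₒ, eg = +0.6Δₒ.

Δₒ < P, so pairing is avoided: the ground state is high-spin.
That gives t₂g³ eg².
Orbital CFSE = 0.0Δₒ = 0.0 × 15900 = 0 cm⁻¹.
High-spin has no excess pairs, so no pairing correction applies.

0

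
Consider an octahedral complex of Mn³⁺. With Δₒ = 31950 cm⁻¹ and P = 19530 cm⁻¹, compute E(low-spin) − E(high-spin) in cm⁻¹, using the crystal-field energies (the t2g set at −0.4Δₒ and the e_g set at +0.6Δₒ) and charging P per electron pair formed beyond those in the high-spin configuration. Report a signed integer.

Mn is in group 7, so Mn³⁺ is d⁴ (7 − 3 = 4).
In the high-spin limit (t2g^3 e_g^1) the orbital term is -0.6Δₒ = -19170 cm⁻¹, with no excess pairing.
Low-spin: t2g^4 e_g^0, orbital CFSE = -1.6Δₒ = -51120 cm⁻¹; plus 1 excess pair × P = +19530 cm⁻¹; total -31590 cm⁻¹.
E(LS) − E(HS) = -31590 − (-19170) = -12420 cm⁻¹.

-12420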